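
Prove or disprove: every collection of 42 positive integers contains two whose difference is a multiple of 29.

True.

Partition the integers by their residue mod 29; there are 29 classes.
With 42 integers and only 29 classes, the pigeonhole principle forces two of them, say a and b, into the same class.
Then a ≡ b (mod 29), i.e. 29 ∣ (a − b).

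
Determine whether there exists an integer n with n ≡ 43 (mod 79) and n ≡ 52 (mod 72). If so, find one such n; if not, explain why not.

n = 5020

The moduli 79 and 72 are coprime, so by the Chinese Remainder Theorem a unique solution modulo 5688 exists.
Write n = 43 + 79t and require 43 + 79t ≡ 52 (mod 72), i.e. 79t ≡ 9 (mod 72).
79 ≡ 7 (mod 72), so this reads 7t ≡ 9 (mod 72). Note 7·31 = 217 ≡ 1 (mod 72) (as 217 − 1 = 3·72), so 7⁻¹ ≡ 31.
Therefore t ≡ 31·9 = 279 ≡ 63 (mod 72).
Taking t = 63 gives n = 43 + 79·63 = 5020.
Verify: 5020 = 63·79 + 43 and 5020 = 69·72 + 52. ✓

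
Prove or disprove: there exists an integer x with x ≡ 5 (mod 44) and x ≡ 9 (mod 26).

gcd(44, 26) = 2. A simultaneous solution exists iff 5 ≡ 9 (mod 2); here 5 mod 2 = 1 = 9 mod 2, so it does.
The integers ≡ 5 (mod 44) are 5, 49, 93, 137, 181, 225, 269, …; their remainders mod 26 are 5, 23, 15, 7, 25, 17, 9, so x = 269 is the first that is ≡ 9 (mod 26).
Indeed 269 ≡ 5 (mod 44) and 269 ≡ 9 (mod 26).

x = 269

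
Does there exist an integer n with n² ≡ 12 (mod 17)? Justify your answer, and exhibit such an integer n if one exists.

There is no such integer.

Since (17 − n)² ≡ n² (mod 17), it suffices to square n = 0, 1, …, 8: the residues are 0, 1, 4, 9, 16, 8, 2, 15, 13.
So the quadratic residues mod 17 are {0, 1, 2, 4, 8, 9, 13, 15, 16}, and 12 is not among them.
Therefore n² ≡ 12 (mod 17) has no solution.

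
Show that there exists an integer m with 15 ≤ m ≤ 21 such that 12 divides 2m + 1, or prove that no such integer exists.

No, no such integer m in that range exists.

For m = 15, 16, …, 21 the values of 2m + 1 modulo 12 are 7, 9, 11, 1, 3, 5, 7 respectively.
None is 0, so 12 never divides 2m + 1 on this range.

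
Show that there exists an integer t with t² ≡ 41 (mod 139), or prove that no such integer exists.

Take t = 72. Then 72² = 5184 = 37·139 + 41, so 72² ≡ 41 (mod 139).

t = 72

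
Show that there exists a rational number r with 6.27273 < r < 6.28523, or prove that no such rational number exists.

Multiplying by 18: 18·6.27273 = 112.90914 and 18·6.28523 = 113.13414, so the integer 113 lies strictly between them.
Dividing back, 6.27273 < 113/18 < 6.28523, and 113/18 is rational.

r = 113/18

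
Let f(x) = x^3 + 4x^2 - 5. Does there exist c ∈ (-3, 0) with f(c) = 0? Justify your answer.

f(-3) = 4 and f(0) = -5, which have opposite signs.
As a polynomial, f is continuous on every closed interval.
By the Intermediate Value Theorem f must vanish at some point of (-3, 0).

Such a root exists.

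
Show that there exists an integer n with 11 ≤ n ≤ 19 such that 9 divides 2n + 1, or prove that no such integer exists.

n = 13

For n = 11, 12 the values 23, 25 are not multiples of 9. n = 13 works, since 2·13 + 1 = 27 = 3·9.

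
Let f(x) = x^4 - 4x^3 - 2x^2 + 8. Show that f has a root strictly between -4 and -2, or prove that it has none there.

The endpoint values f(-4) = 488 and f(-2) = 48 are both positive. Claim: f(x) > 0 for every x in (-4, -2).
Substitute x = -2 − u, where 0 < u < 2 on the interval. Expanding, f(-2 − u) = u^4 + 12u^3 + 46u^2 + 72u + 48.
All 5 nonzero coefficients of this polynomial in u are positive; hence for u > 0 the value is a sum of positive terms (the constant 48 among them).
So f is strictly positive on (-4, -2); no root exists in the interval.

No.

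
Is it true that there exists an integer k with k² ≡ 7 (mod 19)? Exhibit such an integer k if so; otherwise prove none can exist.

Take k = 11. Then 11² = 121 = 6·19 + 7, so 11² ≡ 7 (mod 19).

k = 11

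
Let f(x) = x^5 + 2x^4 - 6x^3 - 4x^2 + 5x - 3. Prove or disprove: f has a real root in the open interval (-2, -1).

Such a root exists.

f(-2) = 19 and f(-1) = -5, which have opposite signs.
Since f is a polynomial it is continuous on [-2, -1].
By the Intermediate Value Theorem f must vanish at some point of (-2, -1).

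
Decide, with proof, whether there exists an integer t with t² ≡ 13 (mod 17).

Take t = 9. Then 9² = 81 = 4·17 + 13, so 9² ≡ 13 (mod 17).

t = 9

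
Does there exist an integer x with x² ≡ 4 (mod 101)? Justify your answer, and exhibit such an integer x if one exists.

Take x = 99. Then 99² = 9801 = 97·101 + 4, so 99² ≡ 4 (mod 101).

x = 99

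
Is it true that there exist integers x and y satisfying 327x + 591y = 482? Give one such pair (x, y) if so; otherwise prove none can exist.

Both 327 and 591 are divisible by gcd(327, 591) = 3, hence so is any combination 327x + 591y.
However 482 leaves remainder 2 on division by 3.
So the equation is unsolvable over ℤ.

No, no such integers exist.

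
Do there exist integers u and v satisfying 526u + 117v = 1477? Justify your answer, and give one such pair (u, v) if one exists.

u = 88, v = -383

526 and 117 are coprime, so 526u + 117v ranges over all of ℤ.
Dividing repeatedly: 526 = 4·117 + 58, 117 = 2·58 + 1, 58 = 58·1 + 0.
Back-substituting, 1 = 117 − 2·58 = 117 − 2·(526 − 4·117) = −2·526 + 9·117; that is, 526·(-2) + 117·9 = 1.
Scaling by 1477 gives the particular solution (u, v) = (-2954, 13293).
Shifting by a multiple of (117, −526) keeps it a solution: u = -2954 + 26·117 = 88, v = 13293 − 26·526 = -383.
Check: 526·88 + 117·(-383) = 46288 − 44811 = 1477. ✓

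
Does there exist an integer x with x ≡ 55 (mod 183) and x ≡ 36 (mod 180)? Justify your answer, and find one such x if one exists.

gcd(183, 180) = 3. If x ≡ 55 (mod 183) and x ≡ 36 (mod 180), then x ≡ 55 (mod 3) and x ≡ 36 (mod 3).
However 55 ≡ 1 and 36 ≡ 0 (mod 3), and 1 ≠ 0.
Hence the system has no solution.

No such integer exists.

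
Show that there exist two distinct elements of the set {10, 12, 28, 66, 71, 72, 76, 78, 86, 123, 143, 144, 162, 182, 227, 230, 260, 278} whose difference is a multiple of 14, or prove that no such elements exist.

10 and 66 are such a pair.

Both 10 and 66 leave remainder 10 on division by 14; their difference 56 = 4·14 is a multiple of 14.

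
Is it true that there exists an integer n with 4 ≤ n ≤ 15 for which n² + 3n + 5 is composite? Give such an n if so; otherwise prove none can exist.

At n = 7: 7² + 3·7 + 5 = 75 = 3·25, which is composite.

n = 7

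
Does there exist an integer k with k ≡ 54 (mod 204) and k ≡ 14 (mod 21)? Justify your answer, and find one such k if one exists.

No such integer exists.

gcd(204, 21) = 3. If k ≡ 54 (mod 204) and k ≡ 14 (mod 21), then k ≡ 54 (mod 3) and k ≡ 14 (mod 3).
However 54 ≡ 0 and 14 ≡ 2 (mod 3), and 0 ≠ 2.
Therefore no such k exists.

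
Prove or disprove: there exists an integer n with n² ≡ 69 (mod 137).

n = 53

Take n = 53. Then 53² = 2809 = 20·137 + 69, so 53² ≡ 69 (mod 137).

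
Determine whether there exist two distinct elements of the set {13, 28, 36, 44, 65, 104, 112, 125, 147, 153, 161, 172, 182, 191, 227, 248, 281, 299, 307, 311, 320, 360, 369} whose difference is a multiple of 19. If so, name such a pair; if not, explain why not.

Both 28 and 104 leave remainder 9 on division by 19; their difference 76 = 4·19 is a multiple of 19.

Yes: 28 and 104.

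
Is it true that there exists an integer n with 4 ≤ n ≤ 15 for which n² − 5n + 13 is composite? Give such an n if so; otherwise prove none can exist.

n = 10

At n = 10: 10² − 5·10 + 13 = 63 = 3·21, which is composite.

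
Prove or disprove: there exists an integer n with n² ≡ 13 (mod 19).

No such integer exists.

Since (19 − n)² ≡ n² (mod 19), it suffices to square n = 0, 1, …, 9: the residues are 0, 1, 4, 9, 16, 6, 17, 11, 7, 5.
So the quadratic residues mod 19 are {0, 1, 4, 5, 6, 7, 9, 11, 16, 17}, and 13 is not among them.
Hence no integer n has n² ≡ 13 (mod 19).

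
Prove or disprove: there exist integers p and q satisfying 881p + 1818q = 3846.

Since gcd(881, 1818) = 1, every integer is an integer combination of 881 and 1818.
Dividing repeatedly: 1818 = 2·881 + 56, 881 = 15·56 + 41, 56 = 1·41 + 15, 41 = 2·15 + 11, 15 = 1·11 + 4, 11 = 2·4 + 3, 4 = 1·3 + 1, 3 = 3·1 + 0.
Back-substituting, 1 = 4 − 1·3 = 4 − (11 − 2·4) = −11 + 3·4 = −11 + 3·(15 − 1·11) = 3·15 − 4·11 = 3·15 − 4·(41 − 2·15) = −4·41 + 11·15 = −4·41 + 11·(56 − 1·41) = 11·56 − 15·41 = 11·56 − 15·(881 − 15·56) = −15·881 + 236·56 = −15·881 + 236·(1818 − 2·881) = 236·1818 − 487·881; that is, 881·(-487) + 1818·236 = 1.
Times 3846: 881·(-1873002) + 1818·907656 = 3846, so (-1873002, 907656) solves it.
Adding 1031·1818 to p and subtracting 1031·881 from q gives the tidier solution (1356, -655).
Check: 881·1356 + 1818·(-655) = 1194636 − 1190790 = 3846. ✓

p = 1356, q = -655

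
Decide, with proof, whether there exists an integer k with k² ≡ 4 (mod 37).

k = 35

Take k = 35. Then 35² = 1225 = 33·37 + 4, so 35² ≡ 4 (mod 37).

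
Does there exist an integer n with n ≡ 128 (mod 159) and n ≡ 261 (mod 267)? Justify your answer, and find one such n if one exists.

Reduce both congruences modulo 3, which divides 159 and 267: they say n ≡ 128 (mod 3) and n ≡ 261 (mod 3).
These are incompatible: 128 − 261 = -133 is not divisible by 3.
Hence the system has no solution.

There is no such integer.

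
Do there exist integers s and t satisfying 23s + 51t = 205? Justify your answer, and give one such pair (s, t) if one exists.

s = 20, t = -5

23 and 51 are coprime, so 23s + 51t ranges over all of ℤ.
Run the Euclidean algorithm on 51 and 23: 51 = 2·23 + 5, 23 = 4·5 + 3, 5 = 1·3 + 2, 3 = 1·2 + 1, 2 = 2·1 + 0.
Unwinding: 1 = 3 − 1·2 = 3 − (5 − 1·3) = −5 + 2·3 = −5 + 2·(23 − 4·5) = 2·23 − 9·5 = 2·23 − 9·(51 − 2·23) = −9·51 + 20·23, i.e. 23·20 + 51·(-9) = 1.
Times 205: 23·4100 + 51·(-1845) = 205, so (4100, -1845) solves it.
The general solution is s = 4100 + 51k, t = -1845 − 23k; taking k = -80 gives the smaller pair s = 20, t = -5.
Check: 23·20 + 51·(-5) = 460 − 255 = 205. ✓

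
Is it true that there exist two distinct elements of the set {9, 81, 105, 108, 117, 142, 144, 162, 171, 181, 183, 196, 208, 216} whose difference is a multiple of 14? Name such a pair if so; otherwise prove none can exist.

Residues mod 14: 9↦9, 81↦11, 105↦7, 108↦10, 117↦5, 142↦2, 144↦4, 162↦8, 171↦3, 181↦13, 183↦1, 196↦0, 208↦12, 216↦6.
All 14 residues are distinct, so no two elements differ by a multiple of 14.

No, no such pair exists.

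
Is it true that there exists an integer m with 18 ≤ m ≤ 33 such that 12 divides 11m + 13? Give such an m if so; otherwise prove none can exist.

m = 25

m = 25 works, since 11·25 + 13 = 288 = 24·12.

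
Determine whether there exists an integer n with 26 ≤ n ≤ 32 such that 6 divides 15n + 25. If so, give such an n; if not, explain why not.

For n = 26, 27, …, 32 the values of 15n + 25 modulo 6 are 1, 4, 1, 4, 1, 4, 1 respectively.
Since 0 is absent from this list, 6 ∤ 15n + 25 for every n with 26 ≤ n ≤ 32.

No such integer n in that range exists.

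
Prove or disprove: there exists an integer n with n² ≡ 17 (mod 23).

There is no such integer.

Apply Euler's criterion with the prime 23: 17 is a quadratic residue iff 17^11 ≡ 1 (mod 23), and a non-residue iff it is ≡ −1.
Squaring successively (mod 23): 17^2 = 289 ≡ 13; 17^4 ≡ 13² = 169 ≡ 8; 17^8 ≡ 8² = 64 ≡ 18.
Since 11 = 8 + 2 + 1, 17^11 ≡ 18 · 13 · 17; multiplying out mod 23: 18·13 = 234 ≡ 4, then 4·17 = 68 ≡ 22. Thus 17^11 ≡ 22 ≡ −1 (mod 23).
The value −1 means 17 is a non-residue modulo 23, so n² ≡ 17 (mod 23) is impossible.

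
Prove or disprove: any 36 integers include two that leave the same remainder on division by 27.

True.

Each integer lies in one of the 27 residue classes modulo 27.
Since 36 > 27, two of the 36 integers must share a residue class by the pigeonhole principle; call them a and b.
So a and b have equal remainders mod 27, which is exactly what was to be shown.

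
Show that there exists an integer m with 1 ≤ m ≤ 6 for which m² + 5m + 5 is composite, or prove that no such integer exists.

m = 5

At m = 5: 5² + 5·5 + 5 = 55 = 5·11, which is composite.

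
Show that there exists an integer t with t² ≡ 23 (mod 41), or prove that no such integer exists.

Take t = 33. Then 33² = 1089 = 26·41 + 23, so 33² ≡ 23 (mod 41).

t = 33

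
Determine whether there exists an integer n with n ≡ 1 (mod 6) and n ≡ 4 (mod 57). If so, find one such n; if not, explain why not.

The moduli are not coprime: gcd(6, 57) = 3. Compatibility requires 3 ∣ (4 − 1) = 3, which holds, so solutions exist.
Put n = 1 + 6t, so we need 6t ≡ 3 (mod 57), equivalently (divide by 3) 2t ≡ 1 (mod 19).
To invert 2 modulo 19: 19 = 9·2 + 1, 2 = 2·1 + 0, and unwinding, 1 = 19 − 9·2. Thus 2⁻¹ ≡ -9 ≡ 10 (mod 19).
Multiplying by 10: t ≡ 10·1 = 10 (mod 19).
Then n = 1 + 6·10 = 61.
Indeed 61 ≡ 1 (mod 6) and 61 ≡ 4 (mod 57).

n = 61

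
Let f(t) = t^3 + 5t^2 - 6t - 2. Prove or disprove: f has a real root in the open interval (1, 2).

f(1) = -2 and f(2) = 14, which have opposite signs.
f is continuous everywhere (it is a polynomial), in particular on [1, 2].
By the Intermediate Value Theorem, f takes the value 0 somewhere in the open interval.

Yes, f has a root in the interval.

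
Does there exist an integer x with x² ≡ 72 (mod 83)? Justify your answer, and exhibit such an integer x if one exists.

Apply Euler's criterion with the prime 83: 72 is a quadratic residue iff 72^41 ≡ 1 (mod 83), and a non-residue iff it is ≡ −1.
Repeated squaring mod 83: 72^2 = 5184 ≡ 38; 72^4 ≡ 38² = 1444 ≡ 33; 72^8 ≡ 33² = 1089 ≡ 10; 72^16 ≡ 10² = 100 ≡ 17; 72^32 ≡ 17² = 289 ≡ 40.
Since 41 = 32 + 8 + 1, 72^41 ≡ 40 · 10 · 72; multiplying out mod 83: 40·10 = 400 ≡ 68, then 68·72 = 4896 ≡ 82. Thus 72^41 ≡ 82 ≡ −1 (mod 83).
By Euler's criterion 72 is a quadratic non-residue mod 83: no x satisfies x² ≡ 72 (mod 83).

There is no such integer.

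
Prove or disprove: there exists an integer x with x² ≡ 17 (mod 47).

x = 8

x = 8 works: 8² = 64, and 64 − 17 = 47 = 1·47.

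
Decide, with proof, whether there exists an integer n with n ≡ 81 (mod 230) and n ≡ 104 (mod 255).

No such integer exists.

Both moduli are multiples of 5 = gcd(230, 255), so any solution would satisfy n ≡ 81 and n ≡ 104 modulo 5 simultaneously.
However 81 ≡ 1 and 104 ≡ 4 (mod 5), and 1 ≠ 4.
Hence the system has no solution.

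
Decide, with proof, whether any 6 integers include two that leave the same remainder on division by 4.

Yes, this is always true.

Partition the integers by their residue mod 4; there are 4 classes.
Since 6 > 4, two of the 6 integers must share a residue class by the pigeonhole principle; call them a and b.
That is, a and b leave the same remainder on division by 4, as claimed.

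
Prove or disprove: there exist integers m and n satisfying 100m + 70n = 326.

Any value of 100m + 70n is a multiple of gcd(100, 70) = 10.
However 326 leaves remainder 6 on division by 10.
So the equation is unsolvable over ℤ.

No such integers exist.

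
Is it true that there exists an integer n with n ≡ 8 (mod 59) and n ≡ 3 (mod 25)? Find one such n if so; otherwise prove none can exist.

n = 303

gcd(59, 25) = 1, so the Chinese Remainder Theorem guarantees exactly one residue class mod 1475 satisfying both.
Any solution of the first congruence is n = 8 + 59t; substituting into the second, 59t ≡ 3 − 8 ≡ 20 (mod 25).
59 ≡ 9 (mod 25), so this reads 9t ≡ 20 (mod 25). Invert 9 mod 25 by the Euclidean algorithm: 25 = 2·9 + 7, 9 = 1·7 + 2, 7 = 3·2 + 1, 2 = 2·1 + 0; back-substituting, 1 = 7 − 3·2 = 7 − 3·(9 − 1·7) = −3·9 + 4·7 = −3·9 + 4·(25 − 2·9) = 4·25 − 11·9. Hence 9·(-11) ≡ 1, so 9⁻¹ ≡ -11 ≡ 14 (mod 25).
Therefore t ≡ 14·20 = 280 ≡ 5 (mod 25).
With t = 5: n = 8 + 59·5 = 303.
Verify: 303 = 5·59 + 8 and 303 = 12·25 + 3. ✓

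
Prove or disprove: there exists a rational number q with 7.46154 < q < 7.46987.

q = 112/15

Look for a denominator N such that an integer falls strictly between N·7.46154 and N·7.46987. N = 15 works: 15·7.46154 = 111.92310 < 112 < 112.04805 = 15·7.46987.
Dividing back, 7.46154 < 112/15 < 7.46987, and 112/15 is rational.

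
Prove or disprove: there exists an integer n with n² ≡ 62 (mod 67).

n = 53

Take n = 53. Then 53² = 2809 = 41·67 + 62, so 53² ≡ 62 (mod 67).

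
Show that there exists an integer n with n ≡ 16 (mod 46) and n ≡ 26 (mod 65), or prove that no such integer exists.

Since 46 and 65 share no common factor, CRT says the pair of congruences has a solution (unique mod 2990).
Write n = 16 + 46t and require 16 + 46t ≡ 26 (mod 65), i.e. 46t ≡ 10 (mod 65).
To invert 46 modulo 65: 65 = 1·46 + 19, 46 = 2·19 + 8, 19 = 2·8 + 3, 8 = 2·3 + 2, 3 = 1·2 + 1, 2 = 2·1 + 0, and unwinding, 1 = 3 − 1·2 = 3 − (8 − 2·3) = −8 + 3·3 = −8 + 3·(19 − 2·8) = 3·19 − 7·8 = 3·19 − 7·(46 − 2·19) = −7·46 + 17·19 = −7·46 + 17·(65 − 1·46) = 17·65 − 24·46. Thus 46⁻¹ ≡ -24 ≡ 41 (mod 65).
Therefore t ≡ 41·10 = 410 ≡ 20 (mod 65).
With t = 20: n = 16 + 46·20 = 936.
Indeed 936 ≡ 16 (mod 46) and 936 ≡ 26 (mod 65).

n = 936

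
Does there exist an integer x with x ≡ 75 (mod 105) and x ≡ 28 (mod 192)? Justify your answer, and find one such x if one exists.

There is no such integer.

Reduce both congruences modulo 3, which divides 105 and 192: they say x ≡ 75 (mod 3) and x ≡ 28 (mod 3).
However 75 ≡ 0 and 28 ≡ 1 (mod 3), and 0 ≠ 1.
Therefore no such x exists.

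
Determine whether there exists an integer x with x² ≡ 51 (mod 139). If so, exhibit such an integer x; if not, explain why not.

x = 32

Take x = 32. Then 32² = 1024 = 7·139 + 51, so 32² ≡ 51 (mod 139).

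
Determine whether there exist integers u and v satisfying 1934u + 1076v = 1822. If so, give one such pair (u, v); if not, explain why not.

Every value of 1934u + 1076v is a multiple of gcd(1934, 1076) = 2; since 2 ∣ 1822, solutions exist.
Dividing through by 2 reduces the equation to 967u + 538v = 911.
Euclidean algorithm: 967 = 1·538 + 429, 538 = 1·429 + 109, 429 = 3·109 + 102, 109 = 1·102 + 7, 102 = 14·7 + 4, 7 = 1·4 + 3, 4 = 1·3 + 1, 3 = 3·1 + 0.
Working back up the chain: 1 = 4 − 1·3 = 4 − (7 − 1·4) = −7 + 2·4 = −7 + 2·(102 − 14·7) = 2·102 − 29·7 = 2·102 − 29·(109 − 1·102) = −29·109 + 31·102 = −29·109 + 31·(429 − 3·109) = 31·429 − 122·109 = 31·429 − 122·(538 − 1·429) = −122·538 + 153·429 = −122·538 + 153·(967 − 1·538) = 153·967 − 275·538. So 967·153 + 538·(-275) = 1.
Scaling by 911 gives the particular solution (u, v) = (139383, -250525).
Subtracting 259·538 from u and adding 259·967 to v gives the tidier solution (41, -72).
Indeed 1934·41 + 1076·(-72) = 79294 − 77472 = 1822.

u = 41, v = -72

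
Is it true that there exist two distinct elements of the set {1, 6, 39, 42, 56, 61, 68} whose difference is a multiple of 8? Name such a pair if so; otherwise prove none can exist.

No, no such pair exists.

Reduce each element modulo 8: 1↦1, 6↦6, 39↦7, 42↦2, 56↦0, 61↦5, 68↦4.
These 7 residues are pairwise different, hence no difference of two elements is divisible by 8.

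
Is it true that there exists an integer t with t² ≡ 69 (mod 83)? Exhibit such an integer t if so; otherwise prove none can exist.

Take t = 22. Then 22² = 484 = 5·83 + 69, so 22² ≡ 69 (mod 83).

t = 22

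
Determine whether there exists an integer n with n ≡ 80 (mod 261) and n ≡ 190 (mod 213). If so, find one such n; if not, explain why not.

gcd(261, 213) = 3. If n ≡ 80 (mod 261) and n ≡ 190 (mod 213), then n ≡ 80 (mod 3) and n ≡ 190 (mod 3).
But 80 mod 3 = 2 while 190 mod 3 = 1, a contradiction.
Therefore no such n exists.

No, no such integer exists.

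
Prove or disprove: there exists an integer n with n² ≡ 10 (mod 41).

n = 25

Take n = 25. Then 25² = 625 = 15·41 + 10, so 25² ≡ 10 (mod 41).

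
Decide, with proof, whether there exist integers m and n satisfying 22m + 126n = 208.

gcd(22, 126) = 2, and 2 divides 208, so integer solutions exist.
Dividing through by 2 reduces the equation to 11m + 63n = 104.
Dividing repeatedly: 63 = 5·11 + 8, 11 = 1·8 + 3, 8 = 2·3 + 2, 3 = 1·2 + 1, 2 = 2·1 + 0.
Working back up the chain: 1 = 3 − 1·2 = 3 − (8 − 2·3) = −8 + 3·3 = −8 + 3·(11 − 1·8) = 3·11 − 4·8 = 3·11 − 4·(63 − 5·11) = −4·63 + 23·11. So 11·23 + 63·(-4) = 1.
Multiplying through by 104: m = 23·104 = 2392, n = (-4)·104 = -416 is a solution.
The general solution is m = 2392 + 63k, n = -416 − 11k; taking k = -37 gives the smaller pair m = 61, n = -9.
Check: 22·61 + 126·(-9) = 1342 − 1134 = 208. ✓

m = 61, n = -9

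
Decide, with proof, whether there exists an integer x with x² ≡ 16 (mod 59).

Take x = 55. Then 55² = 3025 = 51·59 + 16, so 55² ≡ 16 (mod 59).

x = 55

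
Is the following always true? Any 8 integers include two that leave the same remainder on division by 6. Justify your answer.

Partition the integers by their residue mod 6; there are 6 classes.
Since 8 > 6, two of the 8 integers must share a residue class by the pigeonhole principle; call them a and b.
That is, a and b leave the same remainder on division by 6, as claimed.

True.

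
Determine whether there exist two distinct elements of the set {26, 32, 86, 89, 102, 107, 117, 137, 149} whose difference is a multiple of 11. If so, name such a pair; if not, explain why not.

No, no such pair exists.

Reduce each element modulo 11: 26↦4, 32↦10, 86↦9, 89↦1, 102↦3, 107↦8, 117↦7, 137↦5, 149↦6.
These 9 residues are pairwise different, hence no difference of two elements is divisible by 11.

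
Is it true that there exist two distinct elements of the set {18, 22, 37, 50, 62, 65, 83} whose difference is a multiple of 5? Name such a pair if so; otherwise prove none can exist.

Both 18 and 83 leave remainder 3 on division by 5; their difference 65 = 13·5 is a multiple of 5.

Yes: 18 and 83.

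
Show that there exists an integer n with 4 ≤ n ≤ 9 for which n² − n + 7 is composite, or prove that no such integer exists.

At n = 7: 7² − 7 + 7 = 49 = 7·7, which is composite.

n = 7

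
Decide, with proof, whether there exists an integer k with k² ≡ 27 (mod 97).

k = 30

k = 30 works: 30² = 900, and 900 − 27 = 873 = 9·97.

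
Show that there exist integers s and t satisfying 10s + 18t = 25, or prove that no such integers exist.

gcd(10, 18) = 2, so every integer of the form 10s + 18t is a multiple of 2.
But 25 = 2·12 + 1, so 2 ∤ 25.
Hence no integers s, t satisfy the equation.

There are no such integers.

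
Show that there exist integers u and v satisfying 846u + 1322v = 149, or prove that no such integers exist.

gcd(846, 1322) = 2, so every integer of the form 846u + 1322v is a multiple of 2.
However 149 leaves remainder 1 on division by 2.
Therefore 846u + 1322v = 149 has no solution in integers.

No, no such integers exist.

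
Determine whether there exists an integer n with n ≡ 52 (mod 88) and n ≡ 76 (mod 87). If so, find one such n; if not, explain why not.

gcd(88, 87) = 1, so the Chinese Remainder Theorem guarantees exactly one residue class mod 7656 satisfying both.
Write n = 52 + 88t and require 52 + 88t ≡ 76 (mod 87), i.e. 88t ≡ 24 (mod 87).
88 ≡ 1 (mod 87), so this reads 1t ≡ 24 (mod 87). So t ≡ 24 (mod 87).
With t = 24: n = 52 + 88·24 = 2164.
Verify: 2164 = 24·88 + 52 and 2164 = 24·87 + 76. ✓

n = 2164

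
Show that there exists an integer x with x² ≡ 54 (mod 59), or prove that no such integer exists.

No such integer exists.

Apply Euler's criterion with the prime 59: 54 is a quadratic residue iff 54^29 ≡ 1 (mod 59), and a non-residue iff it is ≡ −1.
Squaring successively (mod 59): 54^2 = 2916 ≡ 25; 54^4 ≡ 25² = 625 ≡ 35; 54^8 ≡ 35² = 1225 ≡ 45; 54^16 ≡ 45² = 2025 ≡ 19.
Since 29 = 16 + 8 + 4 + 1, 54^29 ≡ 19 · 45 · 35 · 54; multiplying out mod 59: 19·45 = 855 ≡ 29, then 29·35 = 1015 ≡ 12, then 12·54 = 648 ≡ 58. Thus 54^29 ≡ 58 ≡ −1 (mod 59).
By Euler's criterion 54 is a quadratic non-residue mod 59: no x satisfies x² ≡ 54 (mod 59).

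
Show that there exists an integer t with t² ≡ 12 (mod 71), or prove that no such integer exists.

t = 56

t = 56 works: 56² = 3136, and 3136 − 12 = 3124 = 44·71.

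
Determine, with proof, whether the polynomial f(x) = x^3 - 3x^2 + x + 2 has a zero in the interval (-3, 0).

f(-3) = -55 and f(0) = 2, which have opposite signs.
f is continuous everywhere (it is a polynomial), in particular on [-3, 0].
By the Intermediate Value Theorem f must vanish at some point of (-3, 0).

Yes, f has a root in the interval.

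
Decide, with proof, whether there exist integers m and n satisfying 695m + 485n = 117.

There are no such integers.

gcd(695, 485) = 5, so every integer of the form 695m + 485n is a multiple of 5.
But 117 = 5·23 + 2, so 5 ∤ 117.
So the equation is unsolvable over ℤ.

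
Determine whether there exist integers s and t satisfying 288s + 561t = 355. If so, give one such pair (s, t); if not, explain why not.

Any value of 288s + 561t is a multiple of gcd(288, 561) = 3.
But 355 = 3·118 + 1, so 3 ∤ 355.
So the equation is unsolvable over ℤ.

No, no such integers exist.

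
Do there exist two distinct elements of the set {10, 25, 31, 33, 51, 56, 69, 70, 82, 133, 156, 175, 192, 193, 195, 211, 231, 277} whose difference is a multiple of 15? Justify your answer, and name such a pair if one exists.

Both 10 and 25 leave remainder 10 on division by 15; their difference 15 = 1·15 is a multiple of 15.

Yes: 10 and 25.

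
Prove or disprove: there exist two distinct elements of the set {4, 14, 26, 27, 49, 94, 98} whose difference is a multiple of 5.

4 mod 5 = 4 and 14 mod 5 = 4, so 14 − 4 = 10 = 2·5.

The pair (4, 14) works.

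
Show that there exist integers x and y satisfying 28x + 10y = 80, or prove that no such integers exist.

x = 0, y = 8

Since gcd(28, 10) = 2 and 80 = 2·40, Bézout's identity guarantees a solution.
Dividing through by 2 reduces the equation to 14x + 5y = 40.
Dividing repeatedly: 14 = 2·5 + 4, 5 = 1·4 + 1, 4 = 4·1 + 0.
Back-substituting, 1 = 5 − 1·4 = 5 − (14 − 2·5) = −14 + 3·5; that is, 14·(-1) + 5·3 = 1.
Multiplying through by 40: x = (-1)·40 = -40, y = 3·40 = 120 is a solution.
The general solution is x = -40 + 5k, y = 120 − 14k; taking k = 8 gives the smaller pair x = 0, y = 8.
Check: 28·0 + 10·8 = 0 + 80 = 80. ✓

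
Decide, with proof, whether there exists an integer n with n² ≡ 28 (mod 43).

43 is prime, so by Euler's criterion 28 is a square mod 43 iff 28^((43−1)/2) = 28^21 ≡ 1 (mod 43).
Squaring successively (mod 43): 28^2 = 784 ≡ 10; 28^4 ≡ 10² = 100 ≡ 14; 28^8 ≡ 14² = 196 ≡ 24; 28^16 ≡ 24² = 576 ≡ 17.
Since 21 = 16 + 4 + 1, 28^21 ≡ 17 · 14 · 28; multiplying out mod 43: 17·14 = 238 ≡ 23, then 23·28 = 644 ≡ 42. Thus 28^21 ≡ 42 ≡ −1 (mod 43).
By Euler's criterion 28 is a quadratic non-residue mod 43: no n satisfies n² ≡ 28 (mod 43).

There is no such integer.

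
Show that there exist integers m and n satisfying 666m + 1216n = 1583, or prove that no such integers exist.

gcd(666, 1216) = 2, so every integer of the form 666m + 1216n is a multiple of 2.
But 1583 = 2·791 + 1, so 2 ∤ 1583.
Therefore 666m + 1216n = 1583 has no solution in integers.

There are no such integers.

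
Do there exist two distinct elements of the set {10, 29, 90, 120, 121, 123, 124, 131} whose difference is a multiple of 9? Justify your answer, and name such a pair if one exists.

No such pair exists.

Two integers differ by a multiple of 9 exactly when they have the same residue mod 9. The residues are 10↦1, 29↦2, 90↦0, 120↦3, 121↦4, 123↦6, 124↦7, 131↦5.
No residue repeats among the 8 elements, so no pair has difference ≡ 0 (mod 9).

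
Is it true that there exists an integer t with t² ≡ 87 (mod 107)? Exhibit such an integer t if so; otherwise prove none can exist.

t = 27 works: 27² = 729, and 729 − 87 = 642 = 6·107.

t = 27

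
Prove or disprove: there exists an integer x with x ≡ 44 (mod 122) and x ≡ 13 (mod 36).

No, no such integer exists.

Reduce both congruences modulo 2, which divides 122 and 36: they say x ≡ 44 (mod 2) and x ≡ 13 (mod 2).
However 44 ≡ 0 and 13 ≡ 1 (mod 2), and 0 ≠ 1.
So no integer satisfies both congruences.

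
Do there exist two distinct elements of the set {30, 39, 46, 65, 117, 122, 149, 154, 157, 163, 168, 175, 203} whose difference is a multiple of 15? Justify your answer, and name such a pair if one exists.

Residues mod 15: 30↦0, 39↦9, 46↦1, 65↦5, 117↦12, 122↦2, 149↦14, 154↦4, 157↦7, 163↦13, 168↦3, 175↦10, 203↦8.
No residue repeats among the 13 elements, so no pair has difference ≡ 0 (mod 15).

No, no such pair exists.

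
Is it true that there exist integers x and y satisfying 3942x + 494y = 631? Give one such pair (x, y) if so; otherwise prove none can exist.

gcd(3942, 494) = 2, so every integer of the form 3942x + 494y is a multiple of 2.
But 631 = 2·315 + 1, so 2 ∤ 631.
Hence no integers x, y satisfy the equation.

No such integers exist.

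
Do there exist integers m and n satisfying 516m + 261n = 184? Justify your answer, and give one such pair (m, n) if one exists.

No, no such integers exist.

gcd(516, 261) = 3, so every integer of the form 516m + 261n is a multiple of 3.
But 184 is not a multiple of 3 (it leaves remainder 1).
So the equation is unsolvable over ℤ.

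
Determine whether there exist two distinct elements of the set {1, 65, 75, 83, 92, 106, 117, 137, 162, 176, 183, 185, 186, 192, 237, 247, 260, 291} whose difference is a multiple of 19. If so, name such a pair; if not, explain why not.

Residues mod 19: 1↦1, 65↦8, 75↦18, 83↦7, 92↦16, 106↦11, 117↦3, 137↦4, 162↦10, 176↦5, 183↦12, 185↦14, 186↦15, 192↦2, 237↦9, 247↦0, 260↦13, 291↦6.
All 18 residues are distinct, so no two elements differ by a multiple of 19.

There is no such pair.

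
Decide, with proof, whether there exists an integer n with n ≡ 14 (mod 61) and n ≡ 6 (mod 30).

n = 1356

Since 61 and 30 share no common factor, CRT says the pair of congruences has a solution (unique mod 1830).
Any solution of the first congruence is n = 14 + 61t; substituting into the second, 61t ≡ 6 − 14 ≡ 22 (mod 30).
61 ≡ 1 (mod 30), so this reads 1t ≡ 22 (mod 30). So t ≡ 22 (mod 30).
With t = 22: n = 14 + 61·22 = 1356.
Check: 1356 mod 61 = 14, 1356 mod 30 = 6. ✓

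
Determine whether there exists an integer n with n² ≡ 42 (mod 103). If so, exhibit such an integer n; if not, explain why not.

Apply Euler's criterion with the prime 103: 42 is a quadratic residue iff 42^51 ≡ 1 (mod 103), and a non-residue iff it is ≡ −1.
Squaring successively (mod 103): 42^2 = 1764 ≡ 13; 42^4 ≡ 13² = 169 ≡ 66; 42^8 ≡ 66² = 4356 ≡ 30; 42^16 ≡ 30² = 900 ≡ 76; 42^32 ≡ 76² = 5776 ≡ 8.
Since 51 = 32 + 16 + 2 + 1, 42^51 ≡ 8 · 76 · 13 · 42; multiplying out mod 103: 8·76 = 608 ≡ 93, then 93·13 = 1209 ≡ 76, then 76·42 = 3192 ≡ 102. Thus 42^51 ≡ 102 ≡ −1 (mod 103).
The value −1 means 42 is a non-residue modulo 103, so n² ≡ 42 (mod 103) is impossible.

There is no such integer.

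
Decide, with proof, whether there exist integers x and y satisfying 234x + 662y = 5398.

gcd(234, 662) = 2, and 2 divides 5398, so integer solutions exist.
Dividing through by 2 reduces the equation to 117x + 331y = 2699.
Dividing repeatedly: 331 = 2·117 + 97, 117 = 1·97 + 20, 97 = 4·20 + 17, 20 = 1·17 + 3, 17 = 5·3 + 2, 3 = 1·2 + 1, 2 = 2·1 + 0.
Back-substituting, 1 = 3 − 1·2 = 3 − (17 − 5·3) = −17 + 6·3 = −17 + 6·(20 − 1·17) = 6·20 − 7·17 = 6·20 − 7·(97 − 4·20) = −7·97 + 34·20 = −7·97 + 34·(117 − 1·97) = 34·117 − 41·97 = 34·117 − 41·(331 − 2·117) = −41·331 + 116·117; that is, 117·116 + 331·(-41) = 1.
Multiplying through by 2699: x = 116·2699 = 313084, y = (-41)·2699 = -110659 is a solution.
The general solution is x = 313084 + 331k, y = -110659 − 117k; taking k = -945 gives the smaller pair x = 289, y = -94.
Check: 234·289 + 662·(-94) = 67626 − 62228 = 5398. ✓

x = 289, y = -94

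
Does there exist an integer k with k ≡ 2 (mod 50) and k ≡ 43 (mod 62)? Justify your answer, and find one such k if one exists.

There is no such integer.

Both moduli are multiples of 2 = gcd(50, 62), so any solution would satisfy k ≡ 2 and k ≡ 43 modulo 2 simultaneously.
These are incompatible: 2 − 43 = -41 is not divisible by 2.
So no integer satisfies both congruences.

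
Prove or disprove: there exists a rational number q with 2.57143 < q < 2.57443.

Scale by 54: the interval becomes (138.85722, 139.01922), which contains the integer 139.
Dividing back, 2.57143 < 139/54 < 2.57443, and 139/54 is rational.

q = 139/54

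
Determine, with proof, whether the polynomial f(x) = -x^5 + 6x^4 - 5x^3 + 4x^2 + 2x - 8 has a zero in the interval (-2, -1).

f(-2) = 172 and f(-1) = 6, both positive, so a sign-change argument is unavailable; we show f keeps this sign on the whole interval.
Shift to the endpoint -1: with x = -1 − u (0 < u < 1), one computes f(-1 − u) = u^5 + 11u^4 + 39u^3 + 65u^2 + 50u + 6.
The nonzero coefficients here are all positive, so for u > 0 every term is positive (or zero), and the constant term 6 is strictly positive.
So f is strictly positive on (-2, -1); no root exists in the interval.

f has no root in that interval.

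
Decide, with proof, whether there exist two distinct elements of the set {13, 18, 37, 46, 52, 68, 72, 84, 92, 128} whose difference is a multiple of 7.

The pair (18, 46) works.

Reduce each element mod 7: 13↦6, 18↦4, 37↦2, 46↦4, 52↦3, 68↦5, 72↦2, 84↦0, 92↦1, 128↦2. The residue 4 repeats (at 18 and 46), and 46 − 18 = 28 = 4·7.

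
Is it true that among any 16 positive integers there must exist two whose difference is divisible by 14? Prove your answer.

Yes.

Partition the integers by their residue mod 14; there are 14 classes.
With 16 integers and only 14 classes, the pigeonhole principle forces two of them, say a and b, into the same class.
Then a ≡ b (mod 14), i.e. 14 ∣ (a − b).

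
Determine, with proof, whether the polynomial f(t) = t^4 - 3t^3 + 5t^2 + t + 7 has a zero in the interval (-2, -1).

f has no root in that interval.

The endpoint values f(-2) = 65 and f(-1) = 15 are both positive. Claim: f(t) > 0 for every t in (-2, -1).
Shift to the endpoint -1: with t = -1 − u (0 < u < 1), one computes f(-1 − u) = u^4 + 7u^3 + 20u^2 + 22u + 15.
All 5 nonzero coefficients of this polynomial in u are positive; hence for u > 0 the value is a sum of positive terms (the constant 15 among them).
So f is strictly positive on (-2, -1); no root exists in the interval.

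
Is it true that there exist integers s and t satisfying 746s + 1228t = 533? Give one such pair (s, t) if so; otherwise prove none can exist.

Both 746 and 1228 are divisible by gcd(746, 1228) = 2, hence so is any combination 746s + 1228t.
However 533 leaves remainder 1 on division by 2.
Therefore 746s + 1228t = 533 has no solution in integers.

No, no such integers exist.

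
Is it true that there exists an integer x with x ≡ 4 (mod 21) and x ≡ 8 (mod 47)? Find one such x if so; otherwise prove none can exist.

x = 760

gcd(21, 47) = 1, so the Chinese Remainder Theorem guarantees exactly one residue class mod 987 satisfying both.
Write x = 4 + 21t and require 4 + 21t ≡ 8 (mod 47), i.e. 21t ≡ 4 (mod 47).
Since 21·9 = 189 = 4·47 + 1, the inverse of 21 mod 47 is 9.
Therefore t ≡ 9·4 = 36 (mod 47).
With t = 36: x = 4 + 21·36 = 760.
Verify: 760 = 36·21 + 4 and 760 = 16·47 + 8. ✓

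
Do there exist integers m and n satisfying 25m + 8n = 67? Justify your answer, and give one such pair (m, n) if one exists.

m = 3, n = -1

25 and 8 are coprime, so 25m + 8n ranges over all of ℤ.
Dividing repeatedly: 25 = 3·8 + 1, 8 = 8·1 + 0.
Working back up the chain: 1 = 25 − 3·8. So 25·1 + 8·(-3) = 1.
Scaling by 67 gives the particular solution (m, n) = (67, -201).
The general solution is m = 67 + 8k, n = -201 − 25k; taking k = -8 gives the smaller pair m = 3, n = -1.
Check: 25·3 + 8·(-1) = 75 − 8 = 67. ✓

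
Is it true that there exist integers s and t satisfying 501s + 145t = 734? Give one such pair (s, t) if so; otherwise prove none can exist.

Since gcd(501, 145) = 1, every integer is an integer combination of 501 and 145.
Dividing repeatedly: 501 = 3·145 + 66, 145 = 2·66 + 13, 66 = 5·13 + 1, 13 = 13·1 + 0.
Back-substituting, 1 = 66 − 5·13 = 66 − 5·(145 − 2·66) = −5·145 + 11·66 = −5·145 + 11·(501 − 3·145) = 11·501 − 38·145; that is, 501·11 + 145·(-38) = 1.
Multiplying through by 734: s = 11·734 = 8074, t = (-38)·734 = -27892 is a solution.
Subtracting 55·145 from s and adding 55·501 to t gives the tidier solution (99, -337).
Check: 501·99 + 145·(-337) = 49599 − 48865 = 734. ✓

s = 99, t = -337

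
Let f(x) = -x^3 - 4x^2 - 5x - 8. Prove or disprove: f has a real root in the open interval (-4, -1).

Such a root exists.

f(-4) = 12 and f(-1) = -6, which have opposite signs.
As a polynomial, f is continuous on every closed interval.
By the Intermediate Value Theorem, f takes the value 0 somewhere in the open interval.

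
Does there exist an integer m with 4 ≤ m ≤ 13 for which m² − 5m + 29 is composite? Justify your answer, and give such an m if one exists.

At m = 9: 9² − 5·9 + 29 = 65 = 5·13, which is composite.

m = 9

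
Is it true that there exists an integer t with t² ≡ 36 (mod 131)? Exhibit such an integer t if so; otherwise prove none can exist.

t = 125

t = 125 works: 125² = 15625, and 15625 − 36 = 15589 = 119·131.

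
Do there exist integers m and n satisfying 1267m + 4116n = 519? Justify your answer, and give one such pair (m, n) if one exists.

No such integers exist.

Any value of 1267m + 4116n is a multiple of gcd(1267, 4116) = 7.
But 519 is not a multiple of 7 (it leaves remainder 1).
Therefore 1267m + 4116n = 519 has no solution in integers.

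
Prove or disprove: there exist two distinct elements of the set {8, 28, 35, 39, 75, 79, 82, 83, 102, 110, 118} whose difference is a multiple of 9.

8 mod 9 = 8 and 35 mod 9 = 8, so 35 − 8 = 27 = 3·9.

8 and 35 are such a pair.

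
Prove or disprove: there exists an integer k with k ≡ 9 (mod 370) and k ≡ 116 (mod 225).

gcd(370, 225) = 5. If k ≡ 9 (mod 370) and k ≡ 116 (mod 225), then k ≡ 9 (mod 5) and k ≡ 116 (mod 5).
But 9 mod 5 = 4 while 116 mod 5 = 1, a contradiction.
Hence the system has no solution.

There is no such integer.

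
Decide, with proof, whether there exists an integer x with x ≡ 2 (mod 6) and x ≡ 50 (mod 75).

The moduli are not coprime: gcd(6, 75) = 3. Compatibility requires 3 ∣ (50 − 2) = 48, which holds, so solutions exist.
Write x = 2 + 6t. Then 6t ≡ 50 − 2 ≡ 48 (mod 75); dividing through by 3 gives 2t ≡ 16 (mod 25).
Invert 2 mod 25 by the Euclidean algorithm: 25 = 12·2 + 1, 2 = 2·1 + 0; back-substituting, 1 = 25 − 12·2. Hence 2·(-12) ≡ 1, so 2⁻¹ ≡ -12 ≡ 13 (mod 25).
Multiplying by 13: t ≡ 13·16 = 208 ≡ 8 (mod 25).
Then x = 2 + 6·8 = 50.
Indeed 50 ≡ 2 (mod 6) and 50 ≡ 50 (mod 75).

x = 50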